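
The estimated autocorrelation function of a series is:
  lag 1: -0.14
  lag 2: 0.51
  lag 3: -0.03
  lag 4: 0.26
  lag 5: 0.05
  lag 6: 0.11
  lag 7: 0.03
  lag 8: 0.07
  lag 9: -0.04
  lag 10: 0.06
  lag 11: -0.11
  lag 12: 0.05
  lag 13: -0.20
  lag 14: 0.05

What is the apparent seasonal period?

2

The largest autocorrelation is r_2 = 0.51, with a weaker echo at lag 4 (0.26); the remaining lags stay at or below 0.11.
The dominant spike at lag 2 indicates a seasonal period of 2.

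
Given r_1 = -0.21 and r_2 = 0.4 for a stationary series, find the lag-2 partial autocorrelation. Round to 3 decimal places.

φ_{22} = (r_2 − r_1²) / (1 − r_1²)
r_1² = (-0.21)² = 0.0441
Numerator = 0.4 − 0.0441 = 0.3559; denominator = 1 − 0.0441 = 0.9559
φ_{22} = 0.3559 / 0.9559 = 0.372

0.372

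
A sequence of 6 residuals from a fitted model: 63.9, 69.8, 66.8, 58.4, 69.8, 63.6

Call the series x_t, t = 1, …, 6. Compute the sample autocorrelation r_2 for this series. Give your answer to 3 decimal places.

Mean x̄ = (63.9 + 69.8 + 66.8 + 58.4 + 69.8 + 63.6)/6 = 65.3833
Deviations from mean: -1.4833, 4.4167, 1.4167, -6.9833, 4.4167, -1.7833
Numerator Σ_{t=1}^{4}(x_t−x̄)(x_{t+2}−x̄) = -14.2339
Denominator Σ(x_t−x̄)² = 95.1683
r_2 = -14.2339 / 95.1683 = -0.150

-0.150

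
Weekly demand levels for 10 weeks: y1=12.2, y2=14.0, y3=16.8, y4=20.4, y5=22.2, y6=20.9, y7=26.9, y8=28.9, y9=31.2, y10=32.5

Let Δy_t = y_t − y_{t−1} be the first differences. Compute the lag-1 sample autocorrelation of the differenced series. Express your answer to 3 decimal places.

-0.425

First differences Δy: 1.8, 2.8, 3.6, 1.8, -1.3, 6.0, 2.0, 2.3, 1.3
Mean of differences = 2.2556
Numerator Σ(Δy_t−Δȳ)(Δy_{t+1}−Δȳ) = -12.8331
Denominator Σ(Δy_t−Δȳ)² = 30.1622
r_1(Δy) = -12.8331 / 30.1622 = -0.425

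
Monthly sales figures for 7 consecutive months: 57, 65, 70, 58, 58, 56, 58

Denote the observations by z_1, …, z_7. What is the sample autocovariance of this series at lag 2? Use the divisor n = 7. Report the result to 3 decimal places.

-7.125

Mean z̄ = (57 + 65 + 70 + 58 + 58 + 56 + 58)/7 = 60.2857
Deviations: -3.2857, 4.7143, 9.7143, -2.2857, -2.2857, -4.2857, -2.2857
Σ_{t=1}^{5}(z_t−z̄)(z_{t+2}−z̄) = -49.8776
γ_2 = -49.8776 / 7 = -7.125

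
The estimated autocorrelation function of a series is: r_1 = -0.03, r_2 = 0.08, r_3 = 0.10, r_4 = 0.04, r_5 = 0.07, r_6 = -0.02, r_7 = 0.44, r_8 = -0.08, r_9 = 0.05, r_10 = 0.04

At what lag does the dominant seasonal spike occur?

The largest autocorrelation is r_7 = 0.44; the remaining lags stay at or below 0.10.
The dominant spike at lag 7 indicates a seasonal period of 7.

7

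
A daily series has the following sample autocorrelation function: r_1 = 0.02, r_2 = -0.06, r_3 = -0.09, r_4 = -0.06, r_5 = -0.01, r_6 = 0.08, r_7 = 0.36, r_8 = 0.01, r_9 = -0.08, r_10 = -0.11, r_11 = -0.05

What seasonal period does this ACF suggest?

7

The largest autocorrelation is r_7 = 0.36; the remaining lags stay at or below 0.08.
The dominant spike at lag 7 indicates a seasonal period of 7.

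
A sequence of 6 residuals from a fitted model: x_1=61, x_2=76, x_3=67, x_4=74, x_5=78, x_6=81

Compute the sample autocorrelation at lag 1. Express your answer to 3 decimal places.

Mean x̄ = (61 + 76 + 67 + 74 + 78 + 81)/6 = 72.8333
Deviations from mean: -11.8333, 3.1667, -5.8333, 1.1667, 5.1667, 8.1667
Σ(x_t−x̄)(x_{t+1}−x̄) = (-37.4722) + (-18.4722) + (-6.8056) + (6.0278) + (42.1944) = -14.5278
Denominator Σ(x_t−x̄)² = 278.8333
r_1 = -14.5278 / 278.8333 = -0.052

-0.052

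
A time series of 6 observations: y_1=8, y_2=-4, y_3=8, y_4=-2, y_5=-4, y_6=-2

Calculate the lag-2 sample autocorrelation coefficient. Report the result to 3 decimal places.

0.237

Mean ȳ = (8 − 4 + 8 − 2 − 4 − 2)/6 = 0.6667
Σ(y_t−ȳ)(y_{t+2}−ȳ) = (53.7778) + (12.4444) + (-34.2222) + (7.1111) = 39.1111
Denominator Σ(y_t−ȳ)² = 165.3333
r_2 = 39.1111 / 165.3333 = 0.237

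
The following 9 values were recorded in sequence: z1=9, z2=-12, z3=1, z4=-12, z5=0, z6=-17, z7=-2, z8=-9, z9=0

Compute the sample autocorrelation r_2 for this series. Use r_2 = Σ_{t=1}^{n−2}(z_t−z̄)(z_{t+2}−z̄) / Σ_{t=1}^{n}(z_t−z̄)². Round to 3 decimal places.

0.596

Mean z̄ = (9 − 12 + 1 − 12 + 0 − 17 − 2 − 9 + 0)/9 = -4.6667
Numerator Σ_{t=1}^{7}(z_t−z̄)(z_{t+2}−z̄) = 326.4444
Denominator Σ(z_t−z̄)² = 548.0000
r_2 = 326.4444 / 548.0000 = 0.596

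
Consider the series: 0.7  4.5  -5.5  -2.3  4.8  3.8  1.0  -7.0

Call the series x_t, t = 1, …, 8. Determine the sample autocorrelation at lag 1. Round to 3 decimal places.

Mean x̄ = (0.7 + 4.5 − 5.5 − 2.3 + 4.8 + 3.8 + 1.0 − 7.0)/8 = 0.0000
Deviations from mean: 0.7000, 4.5000, -5.5000, -2.3000, 4.8000, 3.8000, 1.0000, -7.0000
Numerator Σ_{t=1}^{7}(x_t−x̄)(x_{t+1}−x̄) = -4.9500
Denominator Σ(x_t−x̄)² = 143.7600
r_1 = -4.9500 / 143.7600 = -0.034

-0.034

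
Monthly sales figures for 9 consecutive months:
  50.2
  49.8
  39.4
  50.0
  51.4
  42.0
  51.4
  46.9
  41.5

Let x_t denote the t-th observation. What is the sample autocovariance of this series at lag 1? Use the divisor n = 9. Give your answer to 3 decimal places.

Mean x̄ = (50.2 + 49.8 + 39.4 + 50.0 + 51.4 + 42.0 + 51.4 + 46.9 + 41.5)/9 = 46.9556
Σ_{t=1}^{8}(x_t−x̄)(x_{t+1}−x̄) = -65.7275
γ_1 = -65.7275 / 9 = -7.303

-7.303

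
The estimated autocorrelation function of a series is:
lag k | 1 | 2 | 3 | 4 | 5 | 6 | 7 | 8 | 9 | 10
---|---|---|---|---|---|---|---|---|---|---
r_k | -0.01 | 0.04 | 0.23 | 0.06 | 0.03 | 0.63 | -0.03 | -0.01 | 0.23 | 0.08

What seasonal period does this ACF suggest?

The largest autocorrelation is r_6 = 0.63; the remaining lags stay at or below 0.23.
The dominant spike at lag 6 indicates a seasonal period of 6.

6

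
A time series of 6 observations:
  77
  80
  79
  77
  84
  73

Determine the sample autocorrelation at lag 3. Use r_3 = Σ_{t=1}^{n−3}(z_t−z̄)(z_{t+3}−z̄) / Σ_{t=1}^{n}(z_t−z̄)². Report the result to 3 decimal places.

0.114

Mean z̄ = (77 + 80 + 79 + 77 + 84 + 73)/6 = 78.3333
Deviations from mean: -1.3333, 1.6667, 0.6667, -1.3333, 5.6667, -5.3333
Numerator Σ_{t=1}^{3}(z_t−z̄)(z_{t+3}−z̄) = 7.6667
Denominator Σ(z_t−z̄)² = 67.3333
r_3 = 7.6667 / 67.3333 = 0.114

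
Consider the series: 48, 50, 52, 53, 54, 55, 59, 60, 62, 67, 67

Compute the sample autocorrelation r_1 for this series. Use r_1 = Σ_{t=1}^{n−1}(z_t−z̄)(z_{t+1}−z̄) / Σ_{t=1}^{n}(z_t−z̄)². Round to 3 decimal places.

Mean z̄ = (48 + 50 + 52 + 53 + 54 + 55 + 59 + 60 + 62 + 67 + 67)/11 = 57.0000
Numerator Σ_{t=1}^{10}(z_t−z̄)(z_{t+1}−z̄) = 303.0000
Denominator Σ(z_t−z̄)² = 422.0000
r_1 = 303.0000 / 422.0000 = 0.718

0.718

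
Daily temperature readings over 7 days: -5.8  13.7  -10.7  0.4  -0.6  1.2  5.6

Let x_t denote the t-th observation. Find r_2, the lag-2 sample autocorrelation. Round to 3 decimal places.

0.208

Mean x̄ = (-5.8 + 13.7 − 10.7 + 0.4 − 0.6 + 1.2 + 5.6)/7 = 0.5429
Deviations from mean: -6.3429, 13.1571, -11.2429, -0.1429, -1.1429, 0.6571, 5.0571
Σ(x_t−x̄)(x_{t+2}−x̄) = (71.3118) + (-1.8796) + (12.8490) + (-0.0939) + (-5.7796) = 76.4078
Denominator Σ(x_t−x̄)² = 367.0771
r_2 = 76.4078 / 367.0771 = 0.208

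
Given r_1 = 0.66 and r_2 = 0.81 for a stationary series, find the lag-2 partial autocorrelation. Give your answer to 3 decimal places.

0.663

φ_{22} = (r_2 − r_1²) / (1 − r_1²)
r_1² = (0.66)² = 0.4356
Numerator = 0.81 − 0.4356 = 0.3744; denominator = 1 − 0.4356 = 0.5644
φ_{22} = 0.3744 / 0.5644 = 0.663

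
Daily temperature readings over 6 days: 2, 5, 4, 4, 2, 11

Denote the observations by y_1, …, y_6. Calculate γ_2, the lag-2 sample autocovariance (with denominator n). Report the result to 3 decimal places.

Mean ȳ = (2 + 5 + 4 + 4 + 2 + 11)/6 = 4.6667
Σ_{t=1}^{4}(y_t−ȳ)(y_{t+2}−ȳ) = -0.8889
γ_2 = -0.8889 / 6 = -0.148

-0.148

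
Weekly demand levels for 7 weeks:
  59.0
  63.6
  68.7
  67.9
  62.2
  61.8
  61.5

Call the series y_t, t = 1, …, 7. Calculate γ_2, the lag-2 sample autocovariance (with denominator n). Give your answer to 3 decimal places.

-4.977

Mean ȳ = (59.0 + 63.6 + 68.7 + 67.9 + 62.2 + 61.8 + 61.5)/7 = 63.5286
Deviations: -4.5286, 0.0714, 5.1714, 4.3714, -1.3286, -1.7286, -2.0286
Σ_{t=1}^{5}(y_t−ȳ)(y_{t+2}−ȳ) = -34.8388
γ_2 = -34.8388 / 7 = -4.977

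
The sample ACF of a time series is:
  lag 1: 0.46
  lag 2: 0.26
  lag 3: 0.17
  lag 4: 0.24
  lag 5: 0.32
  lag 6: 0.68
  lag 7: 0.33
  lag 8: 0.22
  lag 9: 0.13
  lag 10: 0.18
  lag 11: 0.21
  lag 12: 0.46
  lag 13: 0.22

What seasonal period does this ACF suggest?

The largest autocorrelation is r_6 = 0.68; the remaining lags stay at or below 0.46. The elevated value at lag 1 (0.46), dropping to 0.26 at lag 2, reflects decaying short-term dependence rather than seasonality.
The dominant spike at lag 6 indicates a seasonal period of 6.

6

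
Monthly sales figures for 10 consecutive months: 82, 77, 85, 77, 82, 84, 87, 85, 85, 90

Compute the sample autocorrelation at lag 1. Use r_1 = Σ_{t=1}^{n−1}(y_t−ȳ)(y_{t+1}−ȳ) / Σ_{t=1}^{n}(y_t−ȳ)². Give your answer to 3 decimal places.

0.117

Mean ȳ = (82 + 77 + 85 + 77 + 82 + 84 + 87 + 85 + 85 + 90)/10 = 83.4000
Numerator Σ_{t=1}^{9}(y_t−ȳ)(y_{t+1}−ȳ) = 17.6400
Denominator Σ(y_t−ȳ)² = 150.4000
r_1 = 17.6400 / 150.4000 = 0.117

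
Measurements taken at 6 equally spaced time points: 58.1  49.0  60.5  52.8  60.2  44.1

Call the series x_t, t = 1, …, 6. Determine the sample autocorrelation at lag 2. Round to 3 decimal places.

0.379

Mean x̄ = (58.1 + 49.0 + 60.5 + 52.8 + 60.2 + 44.1)/6 = 54.1167
Numerator Σ_{t=1}^{4}(x_t−x̄)(x_{t+2}−x̄) = 84.1844
Denominator Σ(x_t−x̄)² = 221.8683
r_2 = 84.1844 / 221.8683 = 0.379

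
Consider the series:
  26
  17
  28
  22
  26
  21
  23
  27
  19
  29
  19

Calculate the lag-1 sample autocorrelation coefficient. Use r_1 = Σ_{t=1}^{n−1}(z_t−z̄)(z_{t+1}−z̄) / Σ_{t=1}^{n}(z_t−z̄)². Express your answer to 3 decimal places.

-0.768

Mean z̄ = (26 + 17 + 28 + 22 + 26 + 21 + 23 + 27 + 19 + 29 + 19)/11 = 23.3636
Numerator Σ_{t=1}^{10}(z_t−z̄)(z_{t+1}−z̄) = -127.9504
Denominator Σ(z_t−z̄)² = 166.5455
r_1 = -127.9504 / 166.5455 = -0.768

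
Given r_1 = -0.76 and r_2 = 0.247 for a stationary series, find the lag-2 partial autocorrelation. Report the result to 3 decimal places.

φ_{22} = (r_2 − r_1²) / (1 − r_1²)
r_1² = (-0.76)² = 0.5776
Numerator = 0.247 − 0.5776 = -0.3306; denominator = 1 − 0.5776 = 0.4224
φ_{22} = -0.3306 / 0.4224 = -0.783

-0.783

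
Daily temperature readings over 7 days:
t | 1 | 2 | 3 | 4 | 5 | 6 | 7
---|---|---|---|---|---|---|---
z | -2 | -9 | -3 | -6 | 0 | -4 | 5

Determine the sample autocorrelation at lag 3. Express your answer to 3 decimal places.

Mean z̄ = (-2 − 9 − 3 − 6 + 0 − 4 + 5)/7 = -2.7143
Deviations from mean: 0.7143, -6.2857, -0.2857, -3.2857, 2.7143, -1.2857, 7.7143
Numerator Σ_{t=1}^{4}(z_t−z̄)(z_{t+3}−z̄) = -44.3878
Denominator Σ(z_t−z̄)² = 119.4286
r_3 = -44.3878 / 119.4286 = -0.372

-0.372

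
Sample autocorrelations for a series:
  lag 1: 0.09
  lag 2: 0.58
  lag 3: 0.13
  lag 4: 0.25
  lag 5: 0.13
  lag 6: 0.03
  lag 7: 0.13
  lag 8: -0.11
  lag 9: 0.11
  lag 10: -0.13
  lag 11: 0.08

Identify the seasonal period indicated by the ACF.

2

The largest autocorrelation is r_2 = 0.58, with a weaker echo at lag 4 (0.25); the remaining lags stay at or below 0.13.
The dominant spike at lag 2 indicates a seasonal period of 2.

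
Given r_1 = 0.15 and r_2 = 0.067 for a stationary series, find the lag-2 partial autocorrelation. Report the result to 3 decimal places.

0.046

φ_{22} = (r_2 − r_1²) / (1 − r_1²)
r_1² = (0.15)² = 0.0225
Numerator = 0.067 − 0.0225 = 0.0445; denominator = 1 − 0.0225 = 0.9775
φ_{22} = 0.0445 / 0.9775 = 0.046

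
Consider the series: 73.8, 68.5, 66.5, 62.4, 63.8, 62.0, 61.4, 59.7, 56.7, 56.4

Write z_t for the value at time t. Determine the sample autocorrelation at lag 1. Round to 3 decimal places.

0.562

Mean z̄ = (73.8 + 68.5 + 66.5 + 62.4 + 63.8 + 62.0 + 61.4 + 59.7 + 56.7 + 56.4)/10 = 63.1200
Numerator Σ_{t=1}^{9}(z_t−z̄)(z_{t+1}−z̄) = 144.8656
Denominator Σ(z_t−z̄)² = 257.6960
r_1 = 144.8656 / 257.6960 = 0.562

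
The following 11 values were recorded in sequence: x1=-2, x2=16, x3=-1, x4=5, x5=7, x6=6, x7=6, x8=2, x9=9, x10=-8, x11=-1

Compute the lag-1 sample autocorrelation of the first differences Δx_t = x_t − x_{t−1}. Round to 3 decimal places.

-0.626

First differences Δx: 18, -17, 6, 2, -1, 0, -4, 7, -17, 7
Mean of differences = 0.1000
Numerator Σ(Δx_t−Δx̄)(Δx_{t+1}−Δx̄) = -661.6100
Denominator Σ(Δx_t−Δx̄)² = 1056.9000
r_1(Δx) = -661.6100 / 1056.9000 = -0.626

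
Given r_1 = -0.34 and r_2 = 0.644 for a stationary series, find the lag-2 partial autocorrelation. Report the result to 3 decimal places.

0.597

φ_{22} = (r_2 − r_1²) / (1 − r_1²)
r_1² = (-0.34)² = 0.1156
Numerator = 0.644 − 0.1156 = 0.5284; denominator = 1 − 0.1156 = 0.8844
φ_{22} = 0.5284 / 0.8844 = 0.597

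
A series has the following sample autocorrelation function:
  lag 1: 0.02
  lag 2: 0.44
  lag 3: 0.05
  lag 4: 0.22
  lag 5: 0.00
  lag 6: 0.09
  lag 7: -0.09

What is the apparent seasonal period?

The largest autocorrelation is r_2 = 0.44, with a weaker echo at lag 4 (0.22); the remaining lags stay at or below 0.09.
The dominant spike at lag 2 indicates a seasonal period of 2.

2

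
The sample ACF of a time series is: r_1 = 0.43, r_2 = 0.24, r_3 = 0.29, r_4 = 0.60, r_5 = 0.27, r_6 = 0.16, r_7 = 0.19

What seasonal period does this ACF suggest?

The largest autocorrelation is r_4 = 0.60; the remaining lags stay at or below 0.43. The elevated value at lag 1 (0.43), dropping to 0.24 at lag 2, reflects decaying short-term dependence rather than seasonality.
The dominant spike at lag 4 indicates a seasonal period of 4.

4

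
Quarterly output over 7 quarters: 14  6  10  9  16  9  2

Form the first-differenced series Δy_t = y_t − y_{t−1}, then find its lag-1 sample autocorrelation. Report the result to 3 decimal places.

-0.201

First differences Δy: -8, 4, -1, 7, -7, -7
Mean of differences = -2.0000
Numerator Σ(Δy_t−Δȳ)(Δy_{t+1}−Δȳ) = -41.0000
Denominator Σ(Δy_t−Δȳ)² = 204.0000
r_1(Δy) = -41.0000 / 204.0000 = -0.201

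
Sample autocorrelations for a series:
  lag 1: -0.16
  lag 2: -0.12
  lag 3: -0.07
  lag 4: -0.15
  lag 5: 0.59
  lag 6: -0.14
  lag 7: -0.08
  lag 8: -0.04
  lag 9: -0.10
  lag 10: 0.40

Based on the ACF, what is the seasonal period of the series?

The largest autocorrelation is r_5 = 0.59, with a weaker echo at lag 10 (0.40); the remaining lags stay at or below -0.04.
The dominant spike at lag 5 indicates a seasonal period of 5.

5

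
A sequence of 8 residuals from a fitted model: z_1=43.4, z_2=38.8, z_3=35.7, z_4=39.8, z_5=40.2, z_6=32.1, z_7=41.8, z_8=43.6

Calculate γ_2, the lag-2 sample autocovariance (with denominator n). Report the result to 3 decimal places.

-6.177

Mean z̄ = (43.4 + 38.8 + 35.7 + 39.8 + 40.2 + 32.1 + 41.8 + 43.6)/8 = 39.4250
Deviations: 3.9750, -0.6250, -3.7250, 0.3750, 0.7750, -7.3250, 2.3750, 4.1750
Σ_{t=1}^{6}(z_t−z̄)(z_{t+2}−z̄) = -49.4163
γ_2 = -49.4163 / 8 = -6.177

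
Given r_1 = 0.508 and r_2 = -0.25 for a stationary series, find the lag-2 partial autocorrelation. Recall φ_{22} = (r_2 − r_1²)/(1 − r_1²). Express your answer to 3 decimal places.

φ_{22} = (r_2 − r_1²) / (1 − r_1²)
r_1² = (0.508)² = 0.258064
Numerator = -0.25 − 0.2581 = -0.5081; denominator = 1 − 0.2581 = 0.7419
φ_{22} = -0.5081 / 0.7419 = -0.685

-0.685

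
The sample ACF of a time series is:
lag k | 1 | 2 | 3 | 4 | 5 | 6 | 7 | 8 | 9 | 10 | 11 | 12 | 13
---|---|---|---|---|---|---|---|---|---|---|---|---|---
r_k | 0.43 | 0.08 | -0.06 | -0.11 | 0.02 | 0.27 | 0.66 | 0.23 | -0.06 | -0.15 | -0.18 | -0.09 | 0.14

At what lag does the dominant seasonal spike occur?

The largest autocorrelation is r_7 = 0.66; the remaining lags stay at or below 0.43. The elevated value at lag 1 (0.43), dropping to 0.08 at lag 2, reflects decaying short-term dependence rather than seasonality.
The dominant spike at lag 7 indicates a seasonal period of 7.

7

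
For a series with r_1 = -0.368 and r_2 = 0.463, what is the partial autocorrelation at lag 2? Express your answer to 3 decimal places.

0.379

φ_{22} = (r_2 − r_1²) / (1 − r_1²)
r_1² = (-0.368)² = 0.135424
Numerator = 0.463 − 0.1354 = 0.3276; denominator = 1 − 0.1354 = 0.8646
φ_{22} = 0.3276 / 0.8646 = 0.379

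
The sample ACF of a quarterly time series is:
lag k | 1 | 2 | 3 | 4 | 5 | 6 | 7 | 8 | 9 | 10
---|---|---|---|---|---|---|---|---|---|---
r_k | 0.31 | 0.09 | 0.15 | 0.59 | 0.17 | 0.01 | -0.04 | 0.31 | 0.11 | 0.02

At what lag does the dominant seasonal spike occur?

4

The largest autocorrelation is r_4 = 0.59; the remaining lags stay at or below 0.31. The elevated value at lag 1 (0.31), dropping to 0.09 at lag 2, reflects decaying short-term dependence rather than seasonality.
The dominant spike at lag 4 indicates a seasonal period of 4.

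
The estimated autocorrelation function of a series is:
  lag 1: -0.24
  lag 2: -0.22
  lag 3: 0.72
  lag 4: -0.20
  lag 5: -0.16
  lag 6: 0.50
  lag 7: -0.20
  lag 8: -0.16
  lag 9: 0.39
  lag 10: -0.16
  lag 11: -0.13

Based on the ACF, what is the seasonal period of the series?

3

The largest autocorrelation is r_3 = 0.72, with weaker echoes at lags 6 (0.50) and 9 (0.39); the remaining lags stay at or below -0.13.
The dominant spike at lag 3 indicates a seasonal period of 3.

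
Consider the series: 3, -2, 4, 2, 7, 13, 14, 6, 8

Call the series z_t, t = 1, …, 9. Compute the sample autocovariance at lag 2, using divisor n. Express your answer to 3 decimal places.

Mean z̄ = (3 − 2 + 4 + 2 + 7 + 13 + 14 + 6 + 8)/9 = 6.1111
Σ_{t=1}^{7}(z_t−z̄)(z_{t+2}−z̄) = 30.8642
γ_2 = 30.8642 / 9 = 3.429

3.429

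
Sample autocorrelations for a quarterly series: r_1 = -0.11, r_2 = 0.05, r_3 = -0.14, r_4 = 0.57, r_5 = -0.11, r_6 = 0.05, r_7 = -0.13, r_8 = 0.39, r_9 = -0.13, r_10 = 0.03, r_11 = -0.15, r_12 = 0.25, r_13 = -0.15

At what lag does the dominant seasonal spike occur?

The largest autocorrelation is r_4 = 0.57, with weaker echoes at lags 8 (0.39) and 12 (0.25); the remaining lags stay at or below 0.05.
The dominant spike at lag 4 indicates a seasonal period of 4.

4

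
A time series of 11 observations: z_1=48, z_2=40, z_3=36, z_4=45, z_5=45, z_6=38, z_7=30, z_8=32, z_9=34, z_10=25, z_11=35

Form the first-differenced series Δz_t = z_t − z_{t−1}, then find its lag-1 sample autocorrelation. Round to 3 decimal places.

First differences Δz: -8, -4, 9, 0, -7, -8, 2, 2, -9, 10
Mean of differences = -1.3000
Numerator Σ(Δz_t−Δz̄)(Δz_{t+1}−Δz̄) = -89.1900
Denominator Σ(Δz_t−Δz̄)² = 446.1000
r_1(Δz) = -89.1900 / 446.1000 = -0.200

-0.200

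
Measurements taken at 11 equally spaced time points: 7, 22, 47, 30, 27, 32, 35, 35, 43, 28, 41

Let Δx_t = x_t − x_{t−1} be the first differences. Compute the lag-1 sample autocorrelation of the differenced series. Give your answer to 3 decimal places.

First differences Δx: 15, 25, -17, -3, 5, 3, 0, 8, -15, 13
Mean of differences = 3.4000
Numerator Σ(Δx_t−Δx̄)(Δx_{t+1}−Δx̄) = -345.9600
Denominator Σ(Δx_t−Δx̄)² = 1524.4000
r_1(Δx) = -345.9600 / 1524.4000 = -0.227

-0.227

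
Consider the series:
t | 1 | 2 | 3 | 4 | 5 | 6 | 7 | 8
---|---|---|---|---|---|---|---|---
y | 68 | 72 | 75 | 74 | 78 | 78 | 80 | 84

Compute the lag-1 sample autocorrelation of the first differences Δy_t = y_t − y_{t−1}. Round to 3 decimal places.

First differences Δy: 4, 3, -1, 4, 0, 2, 4
Mean of differences = 2.2857
Numerator Σ(Δy_t−Δȳ)(Δy_{t+1}−Δȳ) = -10.5102
Denominator Σ(Δy_t−Δȳ)² = 25.4286
r_1(Δy) = -10.5102 / 25.4286 = -0.413

-0.413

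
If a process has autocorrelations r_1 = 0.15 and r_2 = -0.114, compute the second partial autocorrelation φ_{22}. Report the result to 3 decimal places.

φ_{22} = (r_2 − r_1²) / (1 − r_1²)
r_1² = (0.15)² = 0.0225
Numerator = -0.114 − 0.0225 = -0.1365; denominator = 1 − 0.0225 = 0.9775
φ_{22} = -0.1365 / 0.9775 = -0.140

-0.140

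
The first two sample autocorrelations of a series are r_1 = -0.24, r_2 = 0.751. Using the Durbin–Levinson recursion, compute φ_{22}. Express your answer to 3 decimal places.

φ_{22} = (r_2 − r_1²) / (1 − r_1²)
r_1² = (-0.24)² = 0.0576
Numerator = 0.751 − 0.0576 = 0.6934; denominator = 1 − 0.0576 = 0.9424
φ_{22} = 0.6934 / 0.9424 = 0.736

0.736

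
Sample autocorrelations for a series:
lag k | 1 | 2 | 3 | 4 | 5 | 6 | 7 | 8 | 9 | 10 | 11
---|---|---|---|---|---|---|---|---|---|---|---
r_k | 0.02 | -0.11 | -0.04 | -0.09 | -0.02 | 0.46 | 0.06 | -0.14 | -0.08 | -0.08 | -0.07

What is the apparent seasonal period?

The largest autocorrelation is r_6 = 0.46; the remaining lags stay at or below 0.06.
The dominant spike at lag 6 indicates a seasonal period of 6.

6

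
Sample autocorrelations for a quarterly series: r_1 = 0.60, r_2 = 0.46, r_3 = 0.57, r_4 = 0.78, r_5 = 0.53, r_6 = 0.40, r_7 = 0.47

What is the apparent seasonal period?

The largest autocorrelation is r_4 = 0.78; the remaining lags stay at or below 0.60. The elevated value at lag 1 (0.60), dropping to 0.46 at lag 2, reflects decaying short-term dependence rather than seasonality.
The dominant spike at lag 4 indicates a seasonal period of 4.

4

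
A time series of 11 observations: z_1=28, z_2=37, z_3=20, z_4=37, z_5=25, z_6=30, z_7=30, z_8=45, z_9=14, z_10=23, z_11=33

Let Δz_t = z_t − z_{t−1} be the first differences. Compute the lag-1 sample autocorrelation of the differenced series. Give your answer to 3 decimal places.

-0.617

First differences Δz: 9, -17, 17, -12, 5, 0, 15, -31, 9, 10
Mean of differences = 0.5000
Numerator Σ(Δz_t−Δz̄)(Δz_{t+1}−Δz̄) = -1353.2500
Denominator Σ(Δz_t−Δz̄)² = 2192.5000
r_1(Δz) = -1353.2500 / 2192.5000 = -0.617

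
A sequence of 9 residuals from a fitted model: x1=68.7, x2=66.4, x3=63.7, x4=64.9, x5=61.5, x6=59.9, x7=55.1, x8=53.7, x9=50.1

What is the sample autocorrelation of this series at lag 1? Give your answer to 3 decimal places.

0.619

Mean x̄ = (68.7 + 66.4 + 63.7 + 64.9 + 61.5 + 59.9 + 55.1 + 53.7 + 50.1)/9 = 60.4444
Numerator Σ_{t=1}^{8}(x_t−x̄)(x_{t+1}−x̄) = 195.9114
Denominator Σ(x_t−x̄)² = 316.5422
r_1 = 195.9114 / 316.5422 = 0.619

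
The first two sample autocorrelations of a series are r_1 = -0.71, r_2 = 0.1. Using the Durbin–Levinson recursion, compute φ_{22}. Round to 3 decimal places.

-0.815

φ_{22} = (r_2 − r_1²) / (1 − r_1²)
r_1² = (-0.71)² = 0.5041
Numerator = 0.1 − 0.5041 = -0.4041; denominator = 1 − 0.5041 = 0.4959
φ_{22} = -0.4041 / 0.4959 = -0.815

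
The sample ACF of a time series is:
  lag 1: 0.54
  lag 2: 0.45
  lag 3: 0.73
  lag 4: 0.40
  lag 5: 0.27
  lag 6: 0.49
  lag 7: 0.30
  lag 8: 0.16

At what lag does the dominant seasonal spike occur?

3

The largest autocorrelation is r_3 = 0.73; the remaining lags stay at or below 0.54. The elevated value at lag 1 (0.54), dropping to 0.45 at lag 2, reflects decaying short-term dependence rather than seasonality.
The dominant spike at lag 3 indicates a seasonal period of 3.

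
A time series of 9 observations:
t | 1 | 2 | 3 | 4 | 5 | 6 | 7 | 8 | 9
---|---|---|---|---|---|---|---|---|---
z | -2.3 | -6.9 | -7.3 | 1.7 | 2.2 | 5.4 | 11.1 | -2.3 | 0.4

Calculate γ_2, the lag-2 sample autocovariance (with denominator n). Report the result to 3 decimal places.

Mean z̄ = (-2.3 − 6.9 − 7.3 + 1.7 + 2.2 + 5.4 + 11.1 − 2.3 + 0.4)/9 = 0.2222
Σ_{t=1}^{7}(z_t−z̄)(z_{t+2}−z̄) = 11.6101
γ_2 = 11.6101 / 9 = 1.290

1.290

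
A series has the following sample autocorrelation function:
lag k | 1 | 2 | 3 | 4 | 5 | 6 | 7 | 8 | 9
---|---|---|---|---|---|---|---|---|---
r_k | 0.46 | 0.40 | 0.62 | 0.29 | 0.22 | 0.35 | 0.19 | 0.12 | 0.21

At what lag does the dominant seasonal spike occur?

The largest autocorrelation is r_3 = 0.62; the remaining lags stay at or below 0.46. The elevated value at lag 1 (0.46), dropping to 0.40 at lag 2, reflects decaying short-term dependence rather than seasonality.
The dominant spike at lag 3 indicates a seasonal period of 3.

3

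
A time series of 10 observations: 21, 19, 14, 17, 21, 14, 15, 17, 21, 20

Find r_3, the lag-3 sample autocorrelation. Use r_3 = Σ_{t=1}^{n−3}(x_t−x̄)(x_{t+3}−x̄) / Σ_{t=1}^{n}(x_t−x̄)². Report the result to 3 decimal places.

-0.034

Mean x̄ = (21 + 19 + 14 + 17 + 21 + 14 + 15 + 17 + 21 + 20)/10 = 17.9000
Σ(x_t−x̄)(x_{t+3}−x̄) = (-2.7900) + (3.4100) + (15.2100) + (2.6100) + (-2.7900) + (-12.0900) + (-6.0900) = -2.5300
Denominator Σ(x_t−x̄)² = 74.9000
r_3 = -2.5300 / 74.9000 = -0.034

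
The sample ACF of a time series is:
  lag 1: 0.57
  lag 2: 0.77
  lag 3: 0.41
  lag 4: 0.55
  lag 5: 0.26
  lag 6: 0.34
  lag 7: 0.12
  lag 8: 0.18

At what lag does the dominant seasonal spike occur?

The largest autocorrelation is r_2 = 0.77; the remaining lags stay at or below 0.57.
The dominant spike at lag 2 indicates a seasonal period of 2.

2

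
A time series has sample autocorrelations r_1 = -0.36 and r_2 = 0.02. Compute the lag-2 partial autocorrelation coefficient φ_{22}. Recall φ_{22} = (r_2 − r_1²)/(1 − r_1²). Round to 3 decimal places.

-0.126

φ_{22} = (r_2 − r_1²) / (1 − r_1²)
r_1² = (-0.36)² = 0.1296
Numerator = 0.02 − 0.1296 = -0.1096; denominator = 1 − 0.1296 = 0.8704
φ_{22} = -0.1096 / 0.8704 = -0.126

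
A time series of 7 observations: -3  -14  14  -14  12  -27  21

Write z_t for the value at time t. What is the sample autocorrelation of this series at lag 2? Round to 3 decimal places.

0.510

Mean z̄ = (-3 − 14 + 14 − 14 + 12 − 27 + 21)/7 = -1.5714
Deviations from mean: -1.4286, -12.4286, 15.5714, -12.4286, 13.5714, -25.4286, 22.5714
Σ(z_t−z̄)(z_{t+2}−z̄) = (-22.2449) + (154.4694) + (211.3265) + (316.0408) + (306.3265) = 965.9184
Denominator Σ(z_t−z̄)² = 1893.7143
r_2 = 965.9184 / 1893.7143 = 0.510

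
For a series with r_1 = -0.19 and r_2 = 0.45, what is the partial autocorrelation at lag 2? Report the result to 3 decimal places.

0.429

φ_{22} = (r_2 − r_1²) / (1 − r_1²)
r_1² = (-0.19)² = 0.0361
Numerator = 0.45 − 0.0361 = 0.4139; denominator = 1 − 0.0361 = 0.9639
φ_{22} = 0.4139 / 0.9639 = 0.429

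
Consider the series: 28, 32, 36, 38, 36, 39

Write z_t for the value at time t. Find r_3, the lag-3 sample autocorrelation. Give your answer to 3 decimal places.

Mean z̄ = (28 + 32 + 36 + 38 + 36 + 39)/6 = 34.8333
Σ(z_t−z̄)(z_{t+3}−z̄) = (-21.6389) + (-3.3056) + (4.8611) = -20.0833
Denominator Σ(z_t−z̄)² = 84.8333
r_3 = -20.0833 / 84.8333 = -0.237

-0.237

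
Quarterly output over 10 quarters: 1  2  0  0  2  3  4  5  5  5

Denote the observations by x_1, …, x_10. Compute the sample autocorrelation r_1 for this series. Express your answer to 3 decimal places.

Mean x̄ = (1 + 2 + 0 + 0 + 2 + 3 + 4 + 5 + 5 + 5)/10 = 2.7000
Numerator Σ_{t=1}^{9}(x_t−x̄)(x_{t+1}−x̄) = 26.0100
Denominator Σ(x_t−x̄)² = 36.1000
r_1 = 26.0100 / 36.1000 = 0.720

0.720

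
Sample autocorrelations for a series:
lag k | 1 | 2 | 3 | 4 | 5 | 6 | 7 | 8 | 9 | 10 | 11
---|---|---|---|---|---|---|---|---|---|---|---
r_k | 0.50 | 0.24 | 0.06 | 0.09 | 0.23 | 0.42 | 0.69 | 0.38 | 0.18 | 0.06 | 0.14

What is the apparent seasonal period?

7

The largest autocorrelation is r_7 = 0.69; the remaining lags stay at or below 0.50. The elevated value at lag 1 (0.50), dropping to 0.24 at lag 2, reflects decaying short-term dependence rather than seasonality.
The dominant spike at lag 7 indicates a seasonal period of 7.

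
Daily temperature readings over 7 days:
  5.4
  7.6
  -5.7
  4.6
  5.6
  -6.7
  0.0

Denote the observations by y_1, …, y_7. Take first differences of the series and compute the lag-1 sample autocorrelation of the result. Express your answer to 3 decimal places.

First differences Δy: 2.2, -13.3, 10.3, 1.0, -12.3, 6.7
Mean of differences = -0.9000
Numerator Σ(Δy_t−Δȳ)(Δy_{t+1}−Δȳ) = -264.3400
Denominator Σ(Δy_t−Δȳ)² = 480.1400
r_1(Δy) = -264.3400 / 480.1400 = -0.551

-0.551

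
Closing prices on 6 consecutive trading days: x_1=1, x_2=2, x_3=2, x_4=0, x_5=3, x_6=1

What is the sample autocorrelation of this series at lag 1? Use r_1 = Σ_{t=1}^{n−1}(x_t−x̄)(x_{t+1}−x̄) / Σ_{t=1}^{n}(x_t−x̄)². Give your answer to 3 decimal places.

Mean x̄ = (1 + 2 + 2 + 0 + 3 + 1)/6 = 1.5000
Deviations from mean: -0.5000, 0.5000, 0.5000, -1.5000, 1.5000, -0.5000
Σ(x_t−x̄)(x_{t+1}−x̄) = (-0.2500) + (0.2500) + (-0.7500) + (-2.2500) + (-0.7500) = -3.7500
Denominator Σ(x_t−x̄)² = 5.5000
r_1 = -3.7500 / 5.5000 = -0.682

-0.682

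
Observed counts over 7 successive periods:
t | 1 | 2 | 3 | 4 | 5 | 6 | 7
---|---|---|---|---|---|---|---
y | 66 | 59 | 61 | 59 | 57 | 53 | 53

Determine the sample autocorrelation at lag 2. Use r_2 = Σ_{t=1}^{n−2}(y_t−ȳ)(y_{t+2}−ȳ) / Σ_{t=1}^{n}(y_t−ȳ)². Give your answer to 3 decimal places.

Mean ȳ = (66 + 59 + 61 + 59 + 57 + 53 + 53)/7 = 58.2857
Deviations from mean: 7.7143, 0.7143, 2.7143, 0.7143, -1.2857, -5.2857, -5.2857
Σ(y_t−ȳ)(y_{t+2}−ȳ) = (20.9388) + (0.5102) + (-3.4898) + (-3.7755) + (6.7959) = 20.9796
Denominator Σ(y_t−ȳ)² = 125.4286
r_2 = 20.9796 / 125.4286 = 0.167

0.167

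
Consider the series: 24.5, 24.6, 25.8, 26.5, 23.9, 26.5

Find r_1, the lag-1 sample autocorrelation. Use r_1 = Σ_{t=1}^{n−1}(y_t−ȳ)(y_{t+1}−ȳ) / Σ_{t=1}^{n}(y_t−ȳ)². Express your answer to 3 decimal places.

Mean ȳ = (24.5 + 24.6 + 25.8 + 26.5 + 23.9 + 26.5)/6 = 25.3000
Deviations from mean: -0.8000, -0.7000, 0.5000, 1.2000, -1.4000, 1.2000
Σ(y_t−ȳ)(y_{t+1}−ȳ) = (0.5600) + (-0.3500) + (0.6000) + (-1.6800) + (-1.6800) = -2.5500
Denominator Σ(y_t−ȳ)² = 6.2200
r_1 = -2.5500 / 6.2200 = -0.410

-0.410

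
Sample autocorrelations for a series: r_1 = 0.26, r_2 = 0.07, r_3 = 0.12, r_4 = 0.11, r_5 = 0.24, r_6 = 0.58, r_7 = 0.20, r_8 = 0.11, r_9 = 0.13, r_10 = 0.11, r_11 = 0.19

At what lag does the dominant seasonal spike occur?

6

The largest autocorrelation is r_6 = 0.58; the remaining lags stay at or below 0.26. The elevated value at lag 1 (0.26), dropping to 0.07 at lag 2, reflects decaying short-term dependence rather than seasonality.
The dominant spike at lag 6 indicates a seasonal period of 6.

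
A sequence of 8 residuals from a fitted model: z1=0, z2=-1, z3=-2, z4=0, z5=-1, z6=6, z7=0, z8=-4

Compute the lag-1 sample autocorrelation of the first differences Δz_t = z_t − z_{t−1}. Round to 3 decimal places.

First differences Δz: -1, -1, 2, -1, 7, -6, -4
Mean of differences = -0.5714
Numerator Σ(Δz_t−Δz̄)(Δz_{t+1}−Δz̄) = -27.7551
Denominator Σ(Δz_t−Δz̄)² = 105.7143
r_1(Δz) = -27.7551 / 105.7143 = -0.263

-0.263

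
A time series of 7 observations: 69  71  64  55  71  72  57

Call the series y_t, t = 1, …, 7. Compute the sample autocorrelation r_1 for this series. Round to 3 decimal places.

Mean ȳ = (69 + 71 + 64 + 55 + 71 + 72 + 57)/7 = 65.5714
Deviations from mean: 3.4286, 5.4286, -1.5714, -10.5714, 5.4286, 6.4286, -8.5714
Numerator Σ_{t=1}^{6}(y_t−ȳ)(y_{t+1}−ȳ) = -50.8980
Denominator Σ(y_t−ȳ)² = 299.7143
r_1 = -50.8980 / 299.7143 = -0.170

-0.170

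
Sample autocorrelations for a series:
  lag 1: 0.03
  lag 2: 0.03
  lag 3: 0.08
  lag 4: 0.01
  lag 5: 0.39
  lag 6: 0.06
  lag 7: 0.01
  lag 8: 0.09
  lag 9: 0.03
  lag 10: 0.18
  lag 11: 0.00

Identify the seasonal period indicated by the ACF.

The largest autocorrelation is r_5 = 0.39, with a weaker echo at lag 10 (0.18); the remaining lags stay at or below 0.09.
The dominant spike at lag 5 indicates a seasonal period of 5.

5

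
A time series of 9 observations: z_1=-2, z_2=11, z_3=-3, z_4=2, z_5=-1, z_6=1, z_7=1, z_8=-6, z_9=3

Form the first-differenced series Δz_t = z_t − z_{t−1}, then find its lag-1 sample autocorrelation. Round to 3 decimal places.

-0.615

First differences Δz: 13, -14, 5, -3, 2, 0, -7, 9
Mean of differences = 0.6250
Numerator Σ(Δz_t−Δz̄)(Δz_{t+1}−Δz̄) = -325.7656
Denominator Σ(Δz_t−Δz̄)² = 529.8750
r_1(Δz) = -325.7656 / 529.8750 = -0.615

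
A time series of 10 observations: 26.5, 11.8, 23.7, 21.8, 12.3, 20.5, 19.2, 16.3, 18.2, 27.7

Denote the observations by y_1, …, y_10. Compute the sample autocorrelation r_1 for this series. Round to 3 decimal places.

-0.391

Mean ȳ = (26.5 + 11.8 + 23.7 + 21.8 + 12.3 + 20.5 + 19.2 + 16.3 + 18.2 + 27.7)/10 = 19.8000
Numerator Σ_{t=1}^{9}(y_t−ȳ)(y_{t+1}−ȳ) = -102.6100
Denominator Σ(y_t−ȳ)² = 262.4200
r_1 = -102.6100 / 262.4200 = -0.391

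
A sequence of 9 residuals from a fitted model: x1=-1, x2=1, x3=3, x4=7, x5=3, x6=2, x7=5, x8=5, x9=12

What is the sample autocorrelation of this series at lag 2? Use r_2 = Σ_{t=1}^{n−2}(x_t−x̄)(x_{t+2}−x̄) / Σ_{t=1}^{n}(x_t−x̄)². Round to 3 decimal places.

-0.035

Mean x̄ = (-1 + 1 + 3 + 7 + 3 + 2 + 5 + 5 + 12)/9 = 4.1111
Σ(x_t−x̄)(x_{t+2}−x̄) = (5.6790) + (-8.9877) + (1.2346) + (-6.0988) + (-0.9877) + (-1.8765) + (7.0123) = -4.0247
Denominator Σ(x_t−x̄)² = 114.8889
r_2 = -4.0247 / 114.8889 = -0.035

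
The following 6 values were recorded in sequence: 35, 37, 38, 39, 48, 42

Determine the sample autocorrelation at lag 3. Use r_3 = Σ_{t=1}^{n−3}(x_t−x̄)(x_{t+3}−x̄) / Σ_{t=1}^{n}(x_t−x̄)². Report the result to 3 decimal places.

-0.216

Mean x̄ = (35 + 37 + 38 + 39 + 48 + 42)/6 = 39.8333
Deviations from mean: -4.8333, -2.8333, -1.8333, -0.8333, 8.1667, 2.1667
Numerator Σ_{t=1}^{3}(x_t−x̄)(x_{t+3}−x̄) = -23.0833
Denominator Σ(x_t−x̄)² = 106.8333
r_3 = -23.0833 / 106.8333 = -0.216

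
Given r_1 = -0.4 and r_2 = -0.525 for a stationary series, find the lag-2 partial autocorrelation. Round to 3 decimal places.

-0.815

φ_{22} = (r_2 − r_1²) / (1 − r_1²)
r_1² = (-0.4)² = 0.16
Numerator = -0.525 − 0.1600 = -0.6850; denominator = 1 − 0.1600 = 0.8400
φ_{22} = -0.6850 / 0.8400 = -0.815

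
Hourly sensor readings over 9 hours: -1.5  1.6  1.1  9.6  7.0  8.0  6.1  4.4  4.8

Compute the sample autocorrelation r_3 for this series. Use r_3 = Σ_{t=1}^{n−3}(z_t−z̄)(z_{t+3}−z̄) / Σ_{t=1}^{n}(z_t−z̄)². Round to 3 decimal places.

Mean z̄ = (-1.5 + 1.6 + 1.1 + 9.6 + 7.0 + 8.0 + 6.1 + 4.4 + 4.8)/9 = 4.5667
Numerator Σ_{t=1}^{6}(z_t−z̄)(z_{t+3}−z̄) = -41.5433
Denominator Σ(z_t−z̄)² = 103.1000
r_3 = -41.5433 / 103.1000 = -0.403

-0.403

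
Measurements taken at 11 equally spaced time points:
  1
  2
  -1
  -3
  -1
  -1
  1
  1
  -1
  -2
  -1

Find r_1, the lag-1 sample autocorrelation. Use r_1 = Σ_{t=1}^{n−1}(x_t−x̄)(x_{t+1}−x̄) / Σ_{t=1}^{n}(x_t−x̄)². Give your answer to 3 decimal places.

Mean x̄ = (1 + 2 − 1 − 3 − 1 − 1 + 1 + 1 − 1 − 2 − 1)/11 = -0.4545
Numerator Σ_{t=1}^{10}(x_t−x̄)(x_{t+1}−x̄) = 7.5207
Denominator Σ(x_t−x̄)² = 22.7273
r_1 = 7.5207 / 22.7273 = 0.331

0.331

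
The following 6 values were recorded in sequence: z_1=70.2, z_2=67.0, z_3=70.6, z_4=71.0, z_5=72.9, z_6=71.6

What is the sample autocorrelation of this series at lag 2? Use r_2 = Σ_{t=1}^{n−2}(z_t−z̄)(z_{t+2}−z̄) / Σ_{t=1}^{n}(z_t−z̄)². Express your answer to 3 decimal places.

Mean z̄ = (70.2 + 67.0 + 70.6 + 71.0 + 72.9 + 71.6)/6 = 70.5500
Deviations from mean: -0.3500, -3.5500, 0.0500, 0.4500, 2.3500, 1.0500
Σ(z_t−z̄)(z_{t+2}−z̄) = (-0.0175) + (-1.5975) + (0.1175) + (0.4725) = -1.0250
Denominator Σ(z_t−z̄)² = 19.5550
r_2 = -1.0250 / 19.5550 = -0.052

-0.052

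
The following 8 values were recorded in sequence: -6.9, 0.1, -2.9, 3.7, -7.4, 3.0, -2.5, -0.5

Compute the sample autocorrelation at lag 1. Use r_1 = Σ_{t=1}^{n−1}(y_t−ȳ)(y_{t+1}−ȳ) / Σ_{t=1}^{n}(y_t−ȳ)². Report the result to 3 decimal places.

Mean ȳ = (-6.9 + 0.1 − 2.9 + 3.7 − 7.4 + 3.0 − 2.5 − 0.5)/8 = -1.6750
Deviations from mean: -5.2250, 1.7750, -1.2250, 5.3750, -5.7250, 4.6750, -0.8250, 1.1750
Numerator Σ_{t=1}^{7}(y_t−ȳ)(y_{t+1}−ȳ) = -80.3956
Denominator Σ(y_t−ȳ)² = 117.5350
r_1 = -80.3956 / 117.5350 = -0.684

-0.684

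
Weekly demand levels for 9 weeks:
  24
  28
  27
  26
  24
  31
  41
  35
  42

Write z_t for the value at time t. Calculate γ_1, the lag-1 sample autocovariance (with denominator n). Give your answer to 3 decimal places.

19.048

Mean z̄ = (24 + 28 + 27 + 26 + 24 + 31 + 41 + 35 + 42)/9 = 30.8889
Σ_{t=1}^{8}(z_t−z̄)(z_{t+1}−z̄) = 171.4321
γ_1 = 171.4321 / 9 = 19.048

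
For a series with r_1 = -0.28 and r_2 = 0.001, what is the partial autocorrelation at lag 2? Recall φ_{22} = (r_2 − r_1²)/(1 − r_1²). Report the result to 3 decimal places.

-0.084

φ_{22} = (r_2 − r_1²) / (1 − r_1²)
r_1² = (-0.28)² = 0.0784
Numerator = 0.001 − 0.0784 = -0.0774; denominator = 1 − 0.0784 = 0.9216
φ_{22} = -0.0774 / 0.9216 = -0.084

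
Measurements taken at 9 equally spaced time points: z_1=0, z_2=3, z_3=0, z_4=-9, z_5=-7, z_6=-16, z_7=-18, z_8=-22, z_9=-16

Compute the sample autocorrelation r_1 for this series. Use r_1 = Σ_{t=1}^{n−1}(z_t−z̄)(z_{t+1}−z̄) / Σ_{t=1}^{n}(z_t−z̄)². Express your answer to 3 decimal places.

Mean z̄ = (0 + 3 + 0 − 9 − 7 − 16 − 18 − 22 − 16)/9 = -9.4444
Numerator Σ_{t=1}^{8}(z_t−z̄)(z_{t+1}−z̄) = 470.1358
Denominator Σ(z_t−z̄)² = 656.2222
r_1 = 470.1358 / 656.2222 = 0.716

0.716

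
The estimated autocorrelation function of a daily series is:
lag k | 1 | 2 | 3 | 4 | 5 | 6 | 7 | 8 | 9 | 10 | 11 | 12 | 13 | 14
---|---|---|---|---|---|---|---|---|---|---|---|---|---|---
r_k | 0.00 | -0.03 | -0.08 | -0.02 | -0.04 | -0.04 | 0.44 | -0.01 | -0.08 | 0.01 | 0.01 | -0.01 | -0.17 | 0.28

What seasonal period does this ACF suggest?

The largest autocorrelation is r_7 = 0.44, with a weaker echo at lag 14 (0.28); the remaining lags stay at or below 0.01.
The dominant spike at lag 7 indicates a seasonal period of 7.

7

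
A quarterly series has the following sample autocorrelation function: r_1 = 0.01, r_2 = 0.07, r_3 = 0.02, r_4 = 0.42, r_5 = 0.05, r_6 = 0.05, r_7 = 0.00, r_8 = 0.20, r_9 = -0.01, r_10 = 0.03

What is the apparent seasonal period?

The largest autocorrelation is r_4 = 0.42, with a weaker echo at lag 8 (0.20); the remaining lags stay at or below 0.07.
The dominant spike at lag 4 indicates a seasonal period of 4.

4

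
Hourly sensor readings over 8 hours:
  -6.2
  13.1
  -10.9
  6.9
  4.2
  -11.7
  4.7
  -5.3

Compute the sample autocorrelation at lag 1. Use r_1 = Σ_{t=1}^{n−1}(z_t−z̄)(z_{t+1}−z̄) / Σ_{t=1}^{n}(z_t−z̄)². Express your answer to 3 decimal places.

Mean z̄ = (-6.2 + 13.1 − 10.9 + 6.9 + 4.2 − 11.7 + 4.7 − 5.3)/8 = -0.6500
Deviations from mean: -5.5500, 13.7500, -10.2500, 7.5500, 4.8500, -11.0500, 5.3500, -4.6500
Numerator Σ_{t=1}^{7}(z_t−z̄)(z_{t+1}−z̄) = -395.6075
Denominator Σ(z_t−z̄)² = 577.8000
r_1 = -395.6075 / 577.8000 = -0.685

-0.685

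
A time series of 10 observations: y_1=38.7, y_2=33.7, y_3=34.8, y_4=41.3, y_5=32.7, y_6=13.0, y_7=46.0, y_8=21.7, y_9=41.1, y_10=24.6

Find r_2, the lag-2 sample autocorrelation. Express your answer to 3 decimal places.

Mean ȳ = (38.7 + 33.7 + 34.8 + 41.3 + 32.7 + 13.0 + 46.0 + 21.7 + 41.1 + 24.6)/10 = 32.7600
Numerator Σ_{t=1}^{8}(y_t−ȳ)(y_{t+2}−ȳ) = 269.6948
Denominator Σ(y_t−ȳ)² = 937.4840
r_2 = 269.6948 / 937.4840 = 0.288

0.288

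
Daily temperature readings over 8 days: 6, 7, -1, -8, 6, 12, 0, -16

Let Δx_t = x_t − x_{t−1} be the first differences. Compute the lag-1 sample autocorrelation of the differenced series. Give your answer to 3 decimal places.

First differences Δx: 1, -8, -7, 14, 6, -12, -16
Mean of differences = -3.1429
Numerator Σ(Δx_t−Δx̄)(Δx_{t+1}−Δx̄) = 122.1224
Denominator Σ(Δx_t−Δx̄)² = 676.8571
r_1(Δx) = 122.1224 / 676.8571 = 0.180

0.180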